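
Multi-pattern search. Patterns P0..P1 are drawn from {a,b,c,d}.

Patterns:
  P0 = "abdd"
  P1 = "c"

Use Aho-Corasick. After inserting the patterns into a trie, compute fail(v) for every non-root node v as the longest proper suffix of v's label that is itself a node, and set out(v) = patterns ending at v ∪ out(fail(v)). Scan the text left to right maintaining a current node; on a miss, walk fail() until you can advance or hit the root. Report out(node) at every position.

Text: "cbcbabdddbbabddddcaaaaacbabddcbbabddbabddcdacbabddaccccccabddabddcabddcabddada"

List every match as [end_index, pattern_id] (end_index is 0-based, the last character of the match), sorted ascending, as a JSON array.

Build automaton:
Trie (insert patterns):
  0='ε' goto a→1 c→5
  1='a' goto b→2
  2='ab' goto d→3
  3='abd' goto d→4
  4='abdd' goto ·  [P0 ends]
  5='c' goto ·  [P1 ends]

Failure links (BFS by depth):
  fail(1) 'a': from fail(0)=0 chase 'a': 0 ⇒ 0;  out=∅∪out(0)=∅
  fail(5) 'c': from fail(0)=0 chase 'c': 0 ⇒ 0;  out={1}∪out(0)={1}
  fail(2) 'ab': from fail(1)=0 chase 'b': 0 ⇒ 0;  out=∅∪out(0)=∅
  fail(3) 'abd': from fail(2)=0 chase 'd': 0 ⇒ 0;  out=∅∪out(0)=∅
  fail(4) 'abdd': from fail(3)=0 chase 'd': 0 ⇒ 0;  out={0}∪out(0)={0}

Run:
i=0 'c': node 0→5  ** P1@[0:0]
i=1 'b': node 5→0 (fail-walked)
i=2 'c': node 0→5  ** P1@[2:2]
i=3 'b': node 5→0 (fail-walked)
i=4 'a': node 0→1
i=5 'b': node 1→2
i=6 'd': node 2→3
i=7 'd': node 3→4  ** P0@[4:7]
i=8 'd': node 4→0 (fail-walked)
i=9 'b': node 0→0
i=10 'b': node 0→0
i=11 'a': node 0→1
i=12 'b': node 1→2
i=13 'd': node 2→3
i=14 'd': node 3→4  ** P0@[11:14]
i=15 'd': node 4→0 (fail-walked)
i=16 'd': node 0→0
i=17 'c': node 0→5  ** P1@[17:17]
i=18 'a': node 5→1 (fail-walked)
i=19 'a': node 1→1 (fail-walked)
i=20 'a': node 1→1 (fail-walked)
i=21 'a': node 1→1 (fail-walked)
i=22 'a': node 1→1 (fail-walked)
i=23 'c': node 1→5 (fail-walked)  ** P1@[23:23]
i=24 'b': node 5→0 (fail-walked)
i=25 'a': node 0→1
i=26 'b': node 1→2
i=27 'd': node 2→3
i=28 'd': node 3→4  ** P0@[25:28]
i=29 'c': node 4→5 (fail-walked)  ** P1@[29:29]
i=30 'b': node 5→0 (fail-walked)
i=31 'b': node 0→0
i=32 'a': node 0→1
i=33 'b': node 1→2
i=34 'd': node 2→3
i=35 'd': node 3→4  ** P0@[32:35]
i=36 'b': node 4→0 (fail-walked)
i=37 'a': node 0→1
i=38 'b': node 1→2
i=39 'd': node 2→3
i=40 'd': node 3→4  ** P0@[37:40]
i=41 'c': node 4→5 (fail-walked)  ** P1@[41:41]
i=42 'd': node 5→0 (fail-walked)
i=43 'a': node 0→1
i=44 'c': node 1→5 (fail-walked)  ** P1@[44:44]
i=45 'b': node 5→0 (fail-walked)
i=46 'a': node 0→1
i=47 'b': node 1→2
i=48 'd': node 2→3
i=49 'd': node 3→4  ** P0@[46:49]
i=50 'a': node 4→1 (fail-walked)
i=51 'c': node 1→5 (fail-walked)  ** P1@[51:51]
i=52 'c': node 5→5 (fail-walked)  ** P1@[52:52]
i=53 'c': node 5→5 (fail-walked)  ** P1@[53:53]
i=54 'c': node 5→5 (fail-walked)  ** P1@[54:54]
i=55 'c': node 5→5 (fail-walked)  ** P1@[55:55]
i=56 'c': node 5→5 (fail-walked)  ** P1@[56:56]
i=57 'a': node 5→1 (fail-walked)
i=58 'b': node 1→2
i=59 'd': node 2→3
i=60 'd': node 3→4  ** P0@[57:60]
i=61 'a': node 4→1 (fail-walked)
i=62 'b': node 1→2
i=63 'd': node 2→3
i=64 'd': node 3→4  ** P0@[61:64]
i=65 'c': node 4→5 (fail-walked)  ** P1@[65:65]
i=66 'a': node 5→1 (fail-walked)
i=67 'b': node 1→2
i=68 'd': node 2→3
i=69 'd': node 3→4  ** P0@[66:69]
i=70 'c': node 4→5 (fail-walked)  ** P1@[70:70]
i=71 'a': node 5→1 (fail-walked)
i=72 'b': node 1→2
i=73 'd': node 2→3
i=74 'd': node 3→4  ** P0@[71:74]
i=75 'a': node 4→1 (fail-walked)
i=76 'd': node 1→0 (fail-walked)
i=77 'a': node 0→1

Result: [[0,1],[2,1],[7,0],[14,0],[17,1],[23,1],[28,0],[29,1],[35,0],[40,0],[41,1],[44,1],[49,0],[51,1],[52,1],[53,1],[54,1],[55,1],[56,1],[60,0],[64,0],[65,1],[69,0],[70,1],[74,0]]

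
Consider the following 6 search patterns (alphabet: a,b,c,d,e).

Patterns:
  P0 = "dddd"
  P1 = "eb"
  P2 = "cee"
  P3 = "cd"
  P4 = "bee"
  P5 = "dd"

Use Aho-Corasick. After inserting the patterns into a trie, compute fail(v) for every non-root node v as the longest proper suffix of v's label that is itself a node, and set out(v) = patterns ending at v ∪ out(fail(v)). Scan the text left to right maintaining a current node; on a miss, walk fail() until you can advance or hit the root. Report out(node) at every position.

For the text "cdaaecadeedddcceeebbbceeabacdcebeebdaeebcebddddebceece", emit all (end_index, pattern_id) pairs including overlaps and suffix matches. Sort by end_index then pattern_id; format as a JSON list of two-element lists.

Build:
Trie (insert patterns):
  0='ε' goto b→11 c→7 d→1 e→5
  1='d' goto d→2
  2='dd' goto d→3  [P5 ends]
  3='ddd' goto d→4
  4='dddd' goto ·  [P0 ends]
  5='e' goto b→6
  6='eb' goto ·  [P1 ends]
  7='c' goto d→10 e→8
  8='ce' goto e→9
  9='cee' goto ·  [P2 ends]
  10='cd' goto ·  [P3 ends]
  11='b' goto e→12
  12='be' goto e→13
  13='bee' goto ·  [P4 ends]

BFS fail/out derivation:
  n1('d'): parent n0 fail=0; on 'd' 0 → fail=0;  out ∅∪∅=∅
  n5('e'): parent n0 fail=0; on 'e' 0 → fail=0;  out ∅∪∅=∅
  n7('c'): parent n0 fail=0; on 'c' 0 → fail=0;  out ∅∪∅=∅
  n11('b'): parent n0 fail=0; on 'b' 0 → fail=0;  out ∅∪∅=∅
  n2('dd'): parent n1 fail=0; on 'd' 0 → fail=1;  out {5}∪∅={5}
  n6('eb'): parent n5 fail=0; on 'b' 0 → fail=11;  out {1}∪∅={1}
  n8('ce'): parent n7 fail=0; on 'e' 0 → fail=5;  out ∅∪∅=∅
  n10('cd'): parent n7 fail=0; on 'd' 0 → fail=1;  out {3}∪∅={3}
  n12('be'): parent n11 fail=0; on 'e' 0 → fail=5;  out ∅∪∅=∅
  n3('ddd'): parent n2 fail=1; on 'd' 1 → fail=2;  out ∅∪{5}={5}
  n9('cee'): parent n8 fail=5; on 'e' 5→0 → fail=5;  out {2}∪∅={2}
  n13('bee'): parent n12 fail=5; on 'e' 5→0 → fail=5;  out {4}∪∅={4}
  n4('dddd'): parent n3 fail=2; on 'd' 2 → fail=3;  out {0}∪{5}={0,5}

Text stream:
pos 0 'c': at 7
pos 1 'd': at 10  emit P3@[0:1]
pos 2 'a': at 0 ·f
pos 3 'a': at 0
pos 4 'e': at 5
pos 5 'c': at 7 ·f
pos 6 'a': at 0 ·f
pos 7 'd': at 1
pos 8 'e': at 5 ·f
pos 9 'e': at 5 ·f
pos 10 'd': at 1 ·f
pos 11 'd': at 2  emit P5@[10:11]
pos 12 'd': at 3  emit P5@[11:12]
pos 13 'c': at 7 ·f
pos 14 'c': at 7 ·f
pos 15 'e': at 8
pos 16 'e': at 9  emit P2@[14:16]
pos 17 'e': at 5 ·f
pos 18 'b': at 6  emit P1@[17:18]
pos 19 'b': at 11 ·f
pos 20 'b': at 11 ·f
pos 21 'c': at 7 ·f
pos 22 'e': at 8
pos 23 'e': at 9  emit P2@[21:23]
pos 24 'a': at 0 ·f
pos 25 'b': at 11
pos 26 'a': at 0 ·f
pos 27 'c': at 7
pos 28 'd': at 10  emit P3@[27:28]
pos 29 'c': at 7 ·f
pos 30 'e': at 8
pos 31 'b': at 6 ·f  emit P1@[30:31]
pos 32 'e': at 12 ·f
pos 33 'e': at 13  emit P4@[31:33]
pos 34 'b': at 6 ·f  emit P1@[33:34]
pos 35 'd': at 1 ·f
pos 36 'a': at 0 ·f
pos 37 'e': at 5
pos 38 'e': at 5 ·f
pos 39 'b': at 6  emit P1@[38:39]
pos 40 'c': at 7 ·f
pos 41 'e': at 8
pos 42 'b': at 6 ·f  emit P1@[41:42]
pos 43 'd': at 1 ·f
pos 44 'd': at 2  emit P5@[43:44]
pos 45 'd': at 3  emit P5@[44:45]
pos 46 'd': at 4  emit P0@[43:46],P5@[45:46]
pos 47 'e': at 5 ·f
pos 48 'b': at 6  emit P1@[47:48]
pos 49 'c': at 7 ·f
pos 50 'e': at 8
pos 51 'e': at 9  emit P2@[49:51]
pos 52 'c': at 7 ·f
pos 53 'e': at 8

Result: [[1,3],[11,5],[12,5],[16,2],[18,1],[23,2],[28,3],[31,1],[33,4],[34,1],[39,1],[42,1],[44,5],[45,5],[46,0],[46,5],[48,1],[51,2]]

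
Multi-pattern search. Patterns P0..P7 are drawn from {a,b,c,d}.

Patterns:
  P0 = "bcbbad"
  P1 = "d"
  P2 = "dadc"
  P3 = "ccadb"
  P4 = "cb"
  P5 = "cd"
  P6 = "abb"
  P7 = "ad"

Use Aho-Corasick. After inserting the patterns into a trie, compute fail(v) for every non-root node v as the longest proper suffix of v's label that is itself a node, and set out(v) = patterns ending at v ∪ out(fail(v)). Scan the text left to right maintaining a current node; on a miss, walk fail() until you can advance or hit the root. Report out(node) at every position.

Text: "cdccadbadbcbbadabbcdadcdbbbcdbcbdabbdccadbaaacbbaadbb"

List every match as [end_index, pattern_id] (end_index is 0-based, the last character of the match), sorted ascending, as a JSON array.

Construct AC machine:
Trie nodes:
  n0 'ε': a→18 b→1 c→11 d→7
  n1 'b': c→2
  n2 'bc': b→3
  n3 'bcb': b→4
  n4 'bcbb': a→5
  n5 'bcbba': d→6
  n6 'bcbbad': ·  ←P0
  n7 'd': a→8  ←P1
  n8 'da': d→9
  n9 'dad': c→10
  n10 'dadc': ·  ←P2
  n11 'c': b→16 c→12 d→17
  n12 'cc': a→13
  n13 'cca': d→14
  n14 'ccad': b→15
  n15 'ccadb': ·  ←P3
  n16 'cb': ·  ←P4
  n17 'cd': ·  ←P5
  n18 'a': b→19 d→21
  n19 'ab': b→20
  n20 'abb': ·  ←P6
  n21 'ad': ·  ←P7

BFS fail/out derivation:
  fail(1) 'b': from fail(0)=0 chase 'b': 0 ⇒ 0;  out=∅∪out(0)=∅
  fail(7) 'd': from fail(0)=0 chase 'd': 0 ⇒ 0;  out={1}∪out(0)={1}
  fail(11) 'c': from fail(0)=0 chase 'c': 0 ⇒ 0;  out=∅∪out(0)=∅
  fail(18) 'a': from fail(0)=0 chase 'a': 0 ⇒ 0;  out=∅∪out(0)=∅
  fail(2) 'bc': from fail(1)=0 chase 'c': 0 ⇒ 11;  out=∅∪out(11)=∅
  fail(8) 'da': from fail(7)=0 chase 'a': 0 ⇒ 18;  out=∅∪out(18)=∅
  fail(12) 'cc': from fail(11)=0 chase 'c': 0 ⇒ 11;  out=∅∪out(11)=∅
  fail(16) 'cb': from fail(11)=0 chase 'b': 0 ⇒ 1;  out={4}∪out(1)={4}
  fail(17) 'cd': from fail(11)=0 chase 'd': 0 ⇒ 7;  out={5}∪out(7)={1,5}
  fail(19) 'ab': from fail(18)=0 chase 'b': 0 ⇒ 1;  out=∅∪out(1)=∅
  fail(21) 'ad': from fail(18)=0 chase 'd': 0 ⇒ 7;  out={7}∪out(7)={1,7}
  fail(3) 'bcb': from fail(2)=11 chase 'b': 11 ⇒ 16;  out=∅∪out(16)={4}
  fail(9) 'dad': from fail(8)=18 chase 'd': 18 ⇒ 21;  out=∅∪out(21)={1,7}
  fail(13) 'cca': from fail(12)=11 chase 'a': 11→0 ⇒ 18;  out=∅∪out(18)=∅
  fail(20) 'abb': from fail(19)=1 chase 'b': 1→0 ⇒ 1;  out={6}∪out(1)={6}
  fail(4) 'bcbb': from fail(3)=16 chase 'b': 16→1→0 ⇒ 1;  out=∅∪out(1)=∅
  fail(10) 'dadc': from fail(9)=21 chase 'c': 21→7→0 ⇒ 11;  out={2}∪out(11)={2}
  fail(14) 'ccad': from fail(13)=18 chase 'd': 18 ⇒ 21;  out=∅∪out(21)={1,7}
  fail(5) 'bcbba': from fail(4)=1 chase 'a': 1→0 ⇒ 18;  out=∅∪out(18)=∅
  fail(15) 'ccadb': from fail(14)=21 chase 'b': 21→7→0 ⇒ 1;  out={3}∪out(1)={3}
  fail(6) 'bcbbad': from fail(5)=18 chase 'd': 18 ⇒ 21;  out={0}∪out(21)={0,1,7}

Text stream:
i=0 'c': node 0→11
i=1 'd': node 11→17  → match P1@[1:1],P5@[0:1]
i=2 'c': node 17→11 ·f
i=3 'c': node 11→12
i=4 'a': node 12→13
i=5 'd': node 13→14  → match P1@[5:5],P7@[4:5]
i=6 'b': node 14→15  → match P3@[2:6]
i=7 'a': node 15→18 ·f
i=8 'd': node 18→21  → match P1@[8:8],P7@[7:8]
i=9 'b': node 21→1 ·f
i=10 'c': node 1→2
i=11 'b': node 2→3  → match P4@[10:11]
i=12 'b': node 3→4
i=13 'a': node 4→5
i=14 'd': node 5→6  → match P0@[9:14],P1@[14:14],P7@[13:14]
i=15 'a': node 6→8 ·f
i=16 'b': node 8→19 ·f
i=17 'b': node 19→20  → match P6@[15:17]
i=18 'c': node 20→2 ·f
i=19 'd': node 2→17 ·f  → match P1@[19:19],P5@[18:19]
i=20 'a': node 17→8 ·f
i=21 'd': node 8→9  → match P1@[21:21],P7@[20:21]
i=22 'c': node 9→10  → match P2@[19:22]
i=23 'd': node 10→17 ·f  → match P1@[23:23],P5@[22:23]
i=24 'b': node 17→1 ·f
i=25 'b': node 1→1 ·f
i=26 'b': node 1→1 ·f
i=27 'c': node 1→2
i=28 'd': node 2→17 ·f  → match P1@[28:28],P5@[27:28]
i=29 'b': node 17→1 ·f
i=30 'c': node 1→2
i=31 'b': node 2→3  → match P4@[30:31]
i=32 'd': node 3→7 ·f  → match P1@[32:32]
i=33 'a': node 7→8
i=34 'b': node 8→19 ·f
i=35 'b': node 19→20  → match P6@[33:35]
i=36 'd': node 20→7 ·f  → match P1@[36:36]
i=37 'c': node 7→11 ·f
i=38 'c': node 11→12
i=39 'a': node 12→13
i=40 'd': node 13→14  → match P1@[40:40],P7@[39:40]
i=41 'b': node 14→15  → match P3@[37:41]
i=42 'a': node 15→18 ·f
i=43 'a': node 18→18 ·f
i=44 'a': node 18→18 ·f
i=45 'c': node 18→11 ·f
i=46 'b': node 11→16  → match P4@[45:46]
i=47 'b': node 16→1 ·f
i=48 'a': node 1→18 ·f
i=49 'a': node 18→18 ·f
i=50 'd': node 18→21  → match P1@[50:50],P7@[49:50]
i=51 'b': node 21→1 ·f
i=52 'b': node 1→1 ·f

All matches (sorted): [[1,1],[1,5],[5,1],[5,7],[6,3],[8,1],[8,7],[11,4],[14,0],[14,1],[14,7],[17,6],[19,1],[19,5],[21,1],[21,7],[22,2],[23,1],[23,5],[28,1],[28,5],[31,4],[32,1],[35,6],[36,1],[40,1],[40,7],[41,3],[46,4],[50,1],[50,7]]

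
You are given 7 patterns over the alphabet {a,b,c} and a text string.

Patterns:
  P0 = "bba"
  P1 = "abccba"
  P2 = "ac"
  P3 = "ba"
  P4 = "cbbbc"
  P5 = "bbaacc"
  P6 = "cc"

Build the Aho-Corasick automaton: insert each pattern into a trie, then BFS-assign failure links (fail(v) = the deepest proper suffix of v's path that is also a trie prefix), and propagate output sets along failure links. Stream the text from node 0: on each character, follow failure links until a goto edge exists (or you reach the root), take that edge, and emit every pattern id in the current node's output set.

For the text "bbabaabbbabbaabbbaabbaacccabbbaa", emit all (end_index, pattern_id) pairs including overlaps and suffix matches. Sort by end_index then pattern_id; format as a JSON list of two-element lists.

Build:
Trie (insert patterns):
  n0 'ε': a→4 b→1 c→12
  n1 'b': a→11 b→2
  n2 'bb': a→3
  n3 'bba': a→17  [P0 ends]
  n4 'a': b→5 c→10
  n5 'ab': c→6
  n6 'abc': c→7
  n7 'abcc': b→8
  n8 'abccb': a→9
  n9 'abccba': ·  [P1 ends]
  n10 'ac': ·  [P2 ends]
  n11 'ba': ·  [P3 ends]
  n12 'c': b→13 c→20
  n13 'cb': b→14
  n14 'cbb': b→15
  n15 'cbbb': c→16
  n16 'cbbbc': ·  [P4 ends]
  n17 'bbaa': c→18
  n18 'bbaac': c→19
  n19 'bbaacc': ·  [P5 ends]
  n20 'cc': ·  [P6 ends]

BFS fail/out derivation:
  fail(1) 'b': from fail(0)=0 chase 'b': 0 ⇒ 0;  out=∅∪out(0)=∅
  fail(4) 'a': from fail(0)=0 chase 'a': 0 ⇒ 0;  out=∅∪out(0)=∅
  fail(12) 'c': from fail(0)=0 chase 'c': 0 ⇒ 0;  out=∅∪out(0)=∅
  fail(2) 'bb': from fail(1)=0 chase 'b': 0 ⇒ 1;  out=∅∪out(1)=∅
  fail(5) 'ab': from fail(4)=0 chase 'b': 0 ⇒ 1;  out=∅∪out(1)=∅
  fail(10) 'ac': from fail(4)=0 chase 'c': 0 ⇒ 12;  out={2}∪out(12)={2}
  fail(11) 'ba': from fail(1)=0 chase 'a': 0 ⇒ 4;  out={3}∪out(4)={3}
  fail(13) 'cb': from fail(12)=0 chase 'b': 0 ⇒ 1;  out=∅∪out(1)=∅
  fail(20) 'cc': from fail(12)=0 chase 'c': 0 ⇒ 12;  out={6}∪out(12)={6}
  fail(3) 'bba': from fail(2)=1 chase 'a': 1 ⇒ 11;  out={0}∪out(11)={0,3}
  fail(6) 'abc': from fail(5)=1 chase 'c': 1→0 ⇒ 12;  out=∅∪out(12)=∅
  fail(14) 'cbb': from fail(13)=1 chase 'b': 1 ⇒ 2;  out=∅∪out(2)=∅
  fail(7) 'abcc': from fail(6)=12 chase 'c': 12 ⇒ 20;  out=∅∪out(20)={6}
  fail(15) 'cbbb': from fail(14)=2 chase 'b': 2→1 ⇒ 2;  out=∅∪out(2)=∅
  fail(17) 'bbaa': from fail(3)=11 chase 'a': 11→4→0 ⇒ 4;  out=∅∪out(4)=∅
  fail(8) 'abccb': from fail(7)=20 chase 'b': 20→12 ⇒ 13;  out=∅∪out(13)=∅
  fail(16) 'cbbbc': from fail(15)=2 chase 'c': 2→1→0 ⇒ 12;  out={4}∪out(12)={4}
  fail(18) 'bbaac': from fail(17)=4 chase 'c': 4 ⇒ 10;  out=∅∪out(10)={2}
  fail(9) 'abccba': from fail(8)=13 chase 'a': 13→1 ⇒ 11;  out={1}∪out(11)={1,3}
  fail(19) 'bbaacc': from fail(18)=10 chase 'c': 10→12 ⇒ 20;  out={5}∪out(20)={5,6}

Scan:
[0] read 'b'  n0⇒n1
[1] read 'b'  n1⇒n2
[2] read 'a'  n2⇒n3  emit P0@[0:2],P3@[1:2]
[3] read 'b'  n3⇒n5 (via fail)
[4] read 'a'  n5⇒n11 (via fail)  emit P3@[3:4]
[5] read 'a'  n11⇒n4 (via fail)
[6] read 'b'  n4⇒n5
[7] read 'b'  n5⇒n2 (via fail)
[8] read 'b'  n2⇒n2 (via fail)
[9] read 'a'  n2⇒n3  emit P0@[7:9],P3@[8:9]
[10] read 'b'  n3⇒n5 (via fail)
[11] read 'b'  n5⇒n2 (via fail)
[12] read 'a'  n2⇒n3  emit P0@[10:12],P3@[11:12]
[13] read 'a'  n3⇒n17
[14] read 'b'  n17⇒n5 (via fail)
[15] read 'b'  n5⇒n2 (via fail)
[16] read 'b'  n2⇒n2 (via fail)
[17] read 'a'  n2⇒n3  emit P0@[15:17],P3@[16:17]
[18] read 'a'  n3⇒n17
[19] read 'b'  n17⇒n5 (via fail)
[20] read 'b'  n5⇒n2 (via fail)
[21] read 'a'  n2⇒n3  emit P0@[19:21],P3@[20:21]
[22] read 'a'  n3⇒n17
[23] read 'c'  n17⇒n18  emit P2@[22:23]
[24] read 'c'  n18⇒n19  emit P5@[19:24],P6@[23:24]
[25] read 'c'  n19⇒n20 (via fail)  emit P6@[24:25]
[26] read 'a'  n20⇒n4 (via fail)
[27] read 'b'  n4⇒n5
[28] read 'b'  n5⇒n2 (via fail)
[29] read 'b'  n2⇒n2 (via fail)
[30] read 'a'  n2⇒n3  emit P0@[28:30],P3@[29:30]
[31] read 'a'  n3⇒n17

Result: [[2,0],[2,3],[4,3],[9,0],[9,3],[12,0],[12,3],[17,0],[17,3],[21,0],[21,3],[23,2],[24,5],[24,6],[25,6],[30,0],[30,3]]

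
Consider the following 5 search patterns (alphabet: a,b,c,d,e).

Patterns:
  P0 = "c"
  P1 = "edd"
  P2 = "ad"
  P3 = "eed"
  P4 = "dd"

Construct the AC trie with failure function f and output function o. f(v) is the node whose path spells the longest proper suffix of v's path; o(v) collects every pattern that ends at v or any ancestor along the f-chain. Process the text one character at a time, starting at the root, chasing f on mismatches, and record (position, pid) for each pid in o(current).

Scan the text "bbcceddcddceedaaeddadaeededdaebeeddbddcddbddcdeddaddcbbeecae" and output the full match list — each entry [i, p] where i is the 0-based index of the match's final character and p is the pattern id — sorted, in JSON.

Build automaton:
Trie nodes:
  n0 'ε': a→5 c→1 d→9 e→2
  n1 'c': ·  [P0 ends]
  n2 'e': d→3 e→7
  n3 'ed': d→4
  n4 'edd': ·  [P1 ends]
  n5 'a': d→6
  n6 'ad': ·  [P2 ends]
  n7 'ee': d→8
  n8 'eed': ·  [P3 ends]
  n9 'd': d→10
  n10 'dd': ·  [P4 ends]

BFS fail/out derivation:
  fail(1) 'c': from fail(0)=0 chase 'c': 0 ⇒ 0;  out={0}∪out(0)={0}
  fail(2) 'e': from fail(0)=0 chase 'e': 0 ⇒ 0;  out=∅∪out(0)=∅
  fail(5) 'a': from fail(0)=0 chase 'a': 0 ⇒ 0;  out=∅∪out(0)=∅
  fail(9) 'd': from fail(0)=0 chase 'd': 0 ⇒ 0;  out=∅∪out(0)=∅
  fail(3) 'ed': from fail(2)=0 chase 'd': 0 ⇒ 9;  out=∅∪out(9)=∅
  fail(6) 'ad': from fail(5)=0 chase 'd': 0 ⇒ 9;  out={2}∪out(9)={2}
  fail(7) 'ee': from fail(2)=0 chase 'e': 0 ⇒ 2;  out=∅∪out(2)=∅
  fail(10) 'dd': from fail(9)=0 chase 'd': 0 ⇒ 9;  out={4}∪out(9)={4}
  fail(4) 'edd': from fail(3)=9 chase 'd': 9 ⇒ 10;  out={1}∪out(10)={1,4}
  fail(8) 'eed': from fail(7)=2 chase 'd': 2 ⇒ 3;  out={3}∪out(3)={3}

Text stream:
[0] read 'b'  n0⇒n0
[1] read 'b'  n0⇒n0
[2] read 'c'  n0⇒n1  ** P0@[2:2]
[3] read 'c'  n1⇒n1 (via fail)  ** P0@[3:3]
[4] read 'e'  n1⇒n2 (via fail)
[5] read 'd'  n2⇒n3
[6] read 'd'  n3⇒n4  ** P1@[4:6],P4@[5:6]
[7] read 'c'  n4⇒n1 (via fail)  ** P0@[7:7]
[8] read 'd'  n1⇒n9 (via fail)
[9] read 'd'  n9⇒n10  ** P4@[8:9]
[10] read 'c'  n10⇒n1 (via fail)  ** P0@[10:10]
[11] read 'e'  n1⇒n2 (via fail)
[12] read 'e'  n2⇒n7
[13] read 'd'  n7⇒n8  ** P3@[11:13]
[14] read 'a'  n8⇒n5 (via fail)
[15] read 'a'  n5⇒n5 (via fail)
[16] read 'e'  n5⇒n2 (via fail)
[17] read 'd'  n2⇒n3
[18] read 'd'  n3⇒n4  ** P1@[16:18],P4@[17:18]
[19] read 'a'  n4⇒n5 (via fail)
[20] read 'd'  n5⇒n6  ** P2@[19:20]
[21] read 'a'  n6⇒n5 (via fail)
[22] read 'e'  n5⇒n2 (via fail)
[23] read 'e'  n2⇒n7
[24] read 'd'  n7⇒n8  ** P3@[22:24]
[25] read 'e'  n8⇒n2 (via fail)
[26] read 'd'  n2⇒n3
[27] read 'd'  n3⇒n4  ** P1@[25:27],P4@[26:27]
[28] read 'a'  n4⇒n5 (via fail)
[29] read 'e'  n5⇒n2 (via fail)
[30] read 'b'  n2⇒n0 (via fail)
[31] read 'e'  n0⇒n2
[32] read 'e'  n2⇒n7
[33] read 'd'  n7⇒n8  ** P3@[31:33]
[34] read 'd'  n8⇒n4 (via fail)  ** P1@[32:34],P4@[33:34]
[35] read 'b'  n4⇒n0 (via fail)
[36] read 'd'  n0⇒n9
[37] read 'd'  n9⇒n10  ** P4@[36:37]
[38] read 'c'  n10⇒n1 (via fail)  ** P0@[38:38]
[39] read 'd'  n1⇒n9 (via fail)
[40] read 'd'  n9⇒n10  ** P4@[39:40]
[41] read 'b'  n10⇒n0 (via fail)
[42] read 'd'  n0⇒n9
[43] read 'd'  n9⇒n10  ** P4@[42:43]
[44] read 'c'  n10⇒n1 (via fail)  ** P0@[44:44]
[45] read 'd'  n1⇒n9 (via fail)
[46] read 'e'  n9⇒n2 (via fail)
[47] read 'd'  n2⇒n3
[48] read 'd'  n3⇒n4  ** P1@[46:48],P4@[47:48]
[49] read 'a'  n4⇒n5 (via fail)
[50] read 'd'  n5⇒n6  ** P2@[49:50]
[51] read 'd'  n6⇒n10 (via fail)  ** P4@[50:51]
[52] read 'c'  n10⇒n1 (via fail)  ** P0@[52:52]
[53] read 'b'  n1⇒n0 (via fail)
[54] read 'b'  n0⇒n0
[55] read 'e'  n0⇒n2
[56] read 'e'  n2⇒n7
[57] read 'c'  n7⇒n1 (via fail)  ** P0@[57:57]
[58] read 'a'  n1⇒n5 (via fail)
[59] read 'e'  n5⇒n2 (via fail)

All matches (sorted): [[2,0],[3,0],[6,1],[6,4],[7,0],[9,4],[10,0],[13,3],[18,1],[18,4],[20,2],[24,3],[27,1],[27,4],[33,3],[34,1],[34,4],[37,4],[38,0],[40,4],[43,4],[44,0],[48,1],[48,4],[50,2],[51,4],[52,0],[57,0]]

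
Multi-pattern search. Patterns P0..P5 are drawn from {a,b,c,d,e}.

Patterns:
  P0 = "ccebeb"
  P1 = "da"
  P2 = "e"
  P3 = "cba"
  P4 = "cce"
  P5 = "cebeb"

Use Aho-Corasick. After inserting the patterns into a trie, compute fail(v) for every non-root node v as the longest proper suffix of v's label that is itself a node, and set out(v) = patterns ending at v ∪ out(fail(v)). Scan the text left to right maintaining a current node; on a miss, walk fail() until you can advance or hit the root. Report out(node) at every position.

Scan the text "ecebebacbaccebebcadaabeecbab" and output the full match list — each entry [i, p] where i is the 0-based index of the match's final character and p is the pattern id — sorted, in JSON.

Build:
Trie (insert patterns):
  0='ε' goto c→1 d→7 e→9
  1='c' goto b→10 c→2 e→12
  2='cc' goto e→3
  3='cce' goto b→4  ←P4
  4='cceb' goto e→5
  5='ccebe' goto b→6
  6='ccebeb' goto ·  ←P0
  7='d' goto a→8
  8='da' goto ·  ←P1
  9='e' goto ·  ←P2
  10='cb' goto a→11
  11='cba' goto ·  ←P3
  12='ce' goto b→13
  13='ceb' goto e→14
  14='cebe' goto b→15
  15='cebeb' goto ·  ←P5

Failure links (BFS by depth):
  fail(1) 'c': from fail(0)=0 chase 'c': 0 ⇒ 0;  out=∅∪out(0)=∅
  fail(7) 'd': from fail(0)=0 chase 'd': 0 ⇒ 0;  out=∅∪out(0)=∅
  fail(9) 'e': from fail(0)=0 chase 'e': 0 ⇒ 0;  out={2}∪out(0)={2}
  fail(2) 'cc': from fail(1)=0 chase 'c': 0 ⇒ 1;  out=∅∪out(1)=∅
  fail(8) 'da': from fail(7)=0 chase 'a': 0 ⇒ 0;  out={1}∪out(0)={1}
  fail(10) 'cb': from fail(1)=0 chase 'b': 0 ⇒ 0;  out=∅∪out(0)=∅
  fail(12) 'ce': from fail(1)=0 chase 'e': 0 ⇒ 9;  out=∅∪out(9)={2}
  fail(3) 'cce': from fail(2)=1 chase 'e': 1 ⇒ 12;  out={4}∪out(12)={2,4}
  fail(11) 'cba': from fail(10)=0 chase 'a': 0 ⇒ 0;  out={3}∪out(0)={3}
  fail(13) 'ceb': from fail(12)=9 chase 'b': 9→0 ⇒ 0;  out=∅∪out(0)=∅
  fail(4) 'cceb': from fail(3)=12 chase 'b': 12 ⇒ 13;  out=∅∪out(13)=∅
  fail(14) 'cebe': from fail(13)=0 chase 'e': 0 ⇒ 9;  out=∅∪out(9)={2}
  fail(5) 'ccebe': from fail(4)=13 chase 'e': 13 ⇒ 14;  out=∅∪out(14)={2}
  fail(15) 'cebeb': from fail(14)=9 chase 'b': 9→0 ⇒ 0;  out={5}∪out(0)={5}
  fail(6) 'ccebeb': from fail(5)=14 chase 'b': 14 ⇒ 15;  out={0}∪out(15)={0,5}

Scan:
pos 0 'e': at 9  ** P2@[0:0]
pos 1 'c': at 1 ·f
pos 2 'e': at 12  ** P2@[2:2]
pos 3 'b': at 13
pos 4 'e': at 14  ** P2@[4:4]
pos 5 'b': at 15  ** P5@[1:5]
pos 6 'a': at 0 ·f
pos 7 'c': at 1
pos 8 'b': at 10
pos 9 'a': at 11  ** P3@[7:9]
pos 10 'c': at 1 ·f
pos 11 'c': at 2
pos 12 'e': at 3  ** P2@[12:12],P4@[10:12]
pos 13 'b': at 4
pos 14 'e': at 5  ** P2@[14:14]
pos 15 'b': at 6  ** P0@[10:15],P5@[11:15]
pos 16 'c': at 1 ·f
pos 17 'a': at 0 ·f
pos 18 'd': at 7
pos 19 'a': at 8  ** P1@[18:19]
pos 20 'a': at 0 ·f
pos 21 'b': at 0
pos 22 'e': at 9  ** P2@[22:22]
pos 23 'e': at 9 ·f  ** P2@[23:23]
pos 24 'c': at 1 ·f
pos 25 'b': at 10
pos 26 'a': at 11  ** P3@[24:26]
pos 27 'b': at 0 ·f

All matches (sorted): [[0,2],[2,2],[4,2],[5,5],[9,3],[12,2],[12,4],[14,2],[15,0],[15,5],[19,1],[22,2],[23,2],[26,3]]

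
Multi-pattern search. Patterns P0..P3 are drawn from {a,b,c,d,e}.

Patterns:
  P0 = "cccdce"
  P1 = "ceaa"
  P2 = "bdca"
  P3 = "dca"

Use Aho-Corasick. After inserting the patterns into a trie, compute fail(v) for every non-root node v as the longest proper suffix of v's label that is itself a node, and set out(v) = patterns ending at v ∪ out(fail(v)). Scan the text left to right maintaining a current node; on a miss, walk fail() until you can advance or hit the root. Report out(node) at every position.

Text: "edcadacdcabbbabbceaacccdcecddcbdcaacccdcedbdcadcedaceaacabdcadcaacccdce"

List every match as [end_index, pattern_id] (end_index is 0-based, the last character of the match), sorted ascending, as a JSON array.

Build automaton:
Trie (insert patterns):
  0='ε' goto b→10 c→1 d→14
  1='c' goto c→2 e→7
  2='cc' goto c→3
  3='ccc' goto d→4
  4='cccd' goto c→5
  5='cccdc' goto e→6
  6='cccdce' goto ·  ←P0
  7='ce' goto a→8
  8='cea' goto a→9
  9='ceaa' goto ·  ←P1
  10='b' goto d→11
  11='bd' goto c→12
  12='bdc' goto a→13
  13='bdca' goto ·  ←P2
  14='d' goto c→15
  15='dc' goto a→16
  16='dca' goto ·  ←P3

BFS fail/out derivation:
  n1('c'): parent n0 fail=0; on 'c' 0 → fail=0;  out ∅∪∅=∅
  n10('b'): parent n0 fail=0; on 'b' 0 → fail=0;  out ∅∪∅=∅
  n14('d'): parent n0 fail=0; on 'd' 0 → fail=0;  out ∅∪∅=∅
  n2('cc'): parent n1 fail=0; on 'c' 0 → fail=1;  out ∅∪∅=∅
  n7('ce'): parent n1 fail=0; on 'e' 0 → fail=0;  out ∅∪∅=∅
  n11('bd'): parent n10 fail=0; on 'd' 0 → fail=14;  out ∅∪∅=∅
  n15('dc'): parent n14 fail=0; on 'c' 0 → fail=1;  out ∅∪∅=∅
  n3('ccc'): parent n2 fail=1; on 'c' 1 → fail=2;  out ∅∪∅=∅
  n8('cea'): parent n7 fail=0; on 'a' 0 → fail=0;  out ∅∪∅=∅
  n12('bdc'): parent n11 fail=14; on 'c' 14 → fail=15;  out ∅∪∅=∅
  n16('dca'): parent n15 fail=1; on 'a' 1→0 → fail=0;  out {3}∪∅={3}
  n4('cccd'): parent n3 fail=2; on 'd' 2→1→0 → fail=14;  out ∅∪∅=∅
  n9('ceaa'): parent n8 fail=0; on 'a' 0 → fail=0;  out {1}∪∅={1}
  n13('bdca'): parent n12 fail=15; on 'a' 15 → fail=16;  out {2}∪{3}={2,3}
  n5('cccdc'): parent n4 fail=14; on 'c' 14 → fail=15;  out ∅∪∅=∅
  n6('cccdce'): parent n5 fail=15; on 'e' 15→1 → fail=7;  out {0}∪∅={0}

Text stream:
pos 0 'e': at 0
pos 1 'd': at 14
pos 2 'c': at 15
pos 3 'a': at 16  ** P3@[1:3]
pos 4 'd': at 14 ·f
pos 5 'a': at 0 ·f
pos 6 'c': at 1
pos 7 'd': at 14 ·f
pos 8 'c': at 15
pos 9 'a': at 16  ** P3@[7:9]
pos 10 'b': at 10 ·f
pos 11 'b': at 10 ·f
pos 12 'b': at 10 ·f
pos 13 'a': at 0 ·f
pos 14 'b': at 10
pos 15 'b': at 10 ·f
pos 16 'c': at 1 ·f
pos 17 'e': at 7
pos 18 'a': at 8
pos 19 'a': at 9  ** P1@[16:19]
pos 20 'c': at 1 ·f
pos 21 'c': at 2
pos 22 'c': at 3
pos 23 'd': at 4
pos 24 'c': at 5
pos 25 'e': at 6  ** P0@[20:25]
pos 26 'c': at 1 ·f
pos 27 'd': at 14 ·f
pos 28 'd': at 14 ·f
pos 29 'c': at 15
pos 30 'b': at 10 ·f
pos 31 'd': at 11
pos 32 'c': at 12
pos 33 'a': at 13  ** P2@[30:33],P3@[31:33]
pos 34 'a': at 0 ·f
pos 35 'c': at 1
pos 36 'c': at 2
pos 37 'c': at 3
pos 38 'd': at 4
pos 39 'c': at 5
pos 40 'e': at 6  ** P0@[35:40]
pos 41 'd': at 14 ·f
pos 42 'b': at 10 ·f
pos 43 'd': at 11
pos 44 'c': at 12
pos 45 'a': at 13  ** P2@[42:45],P3@[43:45]
pos 46 'd': at 14 ·f
pos 47 'c': at 15
pos 48 'e': at 7 ·f
pos 49 'd': at 14 ·f
pos 50 'a': at 0 ·f
pos 51 'c': at 1
pos 52 'e': at 7
pos 53 'a': at 8
pos 54 'a': at 9  ** P1@[51:54]
pos 55 'c': at 1 ·f
pos 56 'a': at 0 ·f
pos 57 'b': at 10
pos 58 'd': at 11
pos 59 'c': at 12
pos 60 'a': at 13  ** P2@[57:60],P3@[58:60]
pos 61 'd': at 14 ·f
pos 62 'c': at 15
pos 63 'a': at 16  ** P3@[61:63]
pos 64 'a': at 0 ·f
pos 65 'c': at 1
pos 66 'c': at 2
pos 67 'c': at 3
pos 68 'd': at 4
pos 69 'c': at 5
pos 70 'e': at 6  ** P0@[65:70]

Matches: [[3,3],[9,3],[19,1],[25,0],[33,2],[33,3],[40,0],[45,2],[45,3],[54,1],[60,2],[60,3],[63,3],[70,0]]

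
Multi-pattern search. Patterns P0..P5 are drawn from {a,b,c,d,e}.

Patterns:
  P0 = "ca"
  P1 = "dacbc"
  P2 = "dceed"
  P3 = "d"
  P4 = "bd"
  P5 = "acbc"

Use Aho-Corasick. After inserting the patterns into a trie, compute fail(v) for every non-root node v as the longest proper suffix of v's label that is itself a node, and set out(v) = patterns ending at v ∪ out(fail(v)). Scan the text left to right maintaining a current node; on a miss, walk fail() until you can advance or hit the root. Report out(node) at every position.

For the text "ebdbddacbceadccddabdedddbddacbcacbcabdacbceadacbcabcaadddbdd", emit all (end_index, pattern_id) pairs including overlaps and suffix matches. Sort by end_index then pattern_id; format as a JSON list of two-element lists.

Build:
Trie (insert patterns):
  0='ε' goto a→14 b→12 c→1 d→3
  1='c' goto a→2
  2='ca' goto ·  [P0 ends]
  3='d' goto a→4 c→8  [P3 ends]
  4='da' goto c→5
  5='dac' goto b→6
  6='dacb' goto c→7
  7='dacbc' goto ·  [P1 ends]
  8='dc' goto e→9
  9='dce' goto e→10
  10='dcee' goto d→11
  11='dceed' goto ·  [P2 ends]
  12='b' goto d→13
  13='bd' goto ·  [P4 ends]
  14='a' goto c→15
  15='ac' goto b→16
  16='acb' goto c→17
  17='acbc' goto ·  [P5 ends]

Failure links (BFS by depth):
  n1('c'): parent n0 fail=0; on 'c' 0 → fail=0;  out ∅∪∅=∅
  n3('d'): parent n0 fail=0; on 'd' 0 → fail=0;  out {3}∪∅={3}
  n12('b'): parent n0 fail=0; on 'b' 0 → fail=0;  out ∅∪∅=∅
  n14('a'): parent n0 fail=0; on 'a' 0 → fail=0;  out ∅∪∅=∅
  n2('ca'): parent n1 fail=0; on 'a' 0 → fail=14;  out {0}∪∅={0}
  n4('da'): parent n3 fail=0; on 'a' 0 → fail=14;  out ∅∪∅=∅
  n8('dc'): parent n3 fail=0; on 'c' 0 → fail=1;  out ∅∪∅=∅
  n13('bd'): parent n12 fail=0; on 'd' 0 → fail=3;  out {4}∪{3}={3,4}
  n15('ac'): parent n14 fail=0; on 'c' 0 → fail=1;  out ∅∪∅=∅
  n5('dac'): parent n4 fail=14; on 'c' 14 → fail=15;  out ∅∪∅=∅
  n9('dce'): parent n8 fail=1; on 'e' 1→0 → fail=0;  out ∅∪∅=∅
  n16('acb'): parent n15 fail=1; on 'b' 1→0 → fail=12;  out ∅∪∅=∅
  n6('dacb'): parent n5 fail=15; on 'b' 15 → fail=16;  out ∅∪∅=∅
  n10('dcee'): parent n9 fail=0; on 'e' 0 → fail=0;  out ∅∪∅=∅
  n17('acbc'): parent n16 fail=12; on 'c' 12→0 → fail=1;  out {5}∪∅={5}
  n7('dacbc'): parent n6 fail=16; on 'c' 16 → fail=17;  out {1}∪{5}={1,5}
  n11('dceed'): parent n10 fail=0; on 'd' 0 → fail=3;  out {2}∪{3}={2,3}

Run:
[0] read 'e'  n0⇒n0
[1] read 'b'  n0⇒n12
[2] read 'd'  n12⇒n13  emit P3@[2:2],P4@[1:2]
[3] read 'b'  n13⇒n12 (via fail)
[4] read 'd'  n12⇒n13  emit P3@[4:4],P4@[3:4]
[5] read 'd'  n13⇒n3 (via fail)  emit P3@[5:5]
[6] read 'a'  n3⇒n4
[7] read 'c'  n4⇒n5
[8] read 'b'  n5⇒n6
[9] read 'c'  n6⇒n7  emit P1@[5:9],P5@[6:9]
[10] read 'e'  n7⇒n0 (via fail)
[11] read 'a'  n0⇒n14
[12] read 'd'  n14⇒n3 (via fail)  emit P3@[12:12]
[13] read 'c'  n3⇒n8
[14] read 'c'  n8⇒n1 (via fail)
[15] read 'd'  n1⇒n3 (via fail)  emit P3@[15:15]
[16] read 'd'  n3⇒n3 (via fail)  emit P3@[16:16]
[17] read 'a'  n3⇒n4
[18] read 'b'  n4⇒n12 (via fail)
[19] read 'd'  n12⇒n13  emit P3@[19:19],P4@[18:19]
[20] read 'e'  n13⇒n0 (via fail)
[21] read 'd'  n0⇒n3  emit P3@[21:21]
[22] read 'd'  n3⇒n3 (via fail)  emit P3@[22:22]
[23] read 'd'  n3⇒n3 (via fail)  emit P3@[23:23]
[24] read 'b'  n3⇒n12 (via fail)
[25] read 'd'  n12⇒n13  emit P3@[25:25],P4@[24:25]
[26] read 'd'  n13⇒n3 (via fail)  emit P3@[26:26]
[27] read 'a'  n3⇒n4
[28] read 'c'  n4⇒n5
[29] read 'b'  n5⇒n6
[30] read 'c'  n6⇒n7  emit P1@[26:30],P5@[27:30]
[31] read 'a'  n7⇒n2 (via fail)  emit P0@[30:31]
[32] read 'c'  n2⇒n15 (via fail)
[33] read 'b'  n15⇒n16
[34] read 'c'  n16⇒n17  emit P5@[31:34]
[35] read 'a'  n17⇒n2 (via fail)  emit P0@[34:35]
[36] read 'b'  n2⇒n12 (via fail)
[37] read 'd'  n12⇒n13  emit P3@[37:37],P4@[36:37]
[38] read 'a'  n13⇒n4 (via fail)
[39] read 'c'  n4⇒n5
[40] read 'b'  n5⇒n6
[41] read 'c'  n6⇒n7  emit P1@[37:41],P5@[38:41]
[42] read 'e'  n7⇒n0 (via fail)
[43] read 'a'  n0⇒n14
[44] read 'd'  n14⇒n3 (via fail)  emit P3@[44:44]
[45] read 'a'  n3⇒n4
[46] read 'c'  n4⇒n5
[47] read 'b'  n5⇒n6
[48] read 'c'  n6⇒n7  emit P1@[44:48],P5@[45:48]
[49] read 'a'  n7⇒n2 (via fail)  emit P0@[48:49]
[50] read 'b'  n2⇒n12 (via fail)
[51] read 'c'  n12⇒n1 (via fail)
[52] read 'a'  n1⇒n2  emit P0@[51:52]
[53] read 'a'  n2⇒n14 (via fail)
[54] read 'd'  n14⇒n3 (via fail)  emit P3@[54:54]
[55] read 'd'  n3⇒n3 (via fail)  emit P3@[55:55]
[56] read 'd'  n3⇒n3 (via fail)  emit P3@[56:56]
[57] read 'b'  n3⇒n12 (via fail)
[58] read 'd'  n12⇒n13  emit P3@[58:58],P4@[57:58]
[59] read 'd'  n13⇒n3 (via fail)  emit P3@[59:59]

All matches (sorted): [[2,3],[2,4],[4,3],[4,4],[5,3],[9,1],[9,5],[12,3],[15,3],[16,3],[19,3],[19,4],[21,3],[22,3],[23,3],[25,3],[25,4],[26,3],[30,1],[30,5],[31,0],[34,5],[35,0],[37,3],[37,4],[41,1],[41,5],[44,3],[48,1],[48,5],[49,0],[52,0],[54,3],[55,3],[56,3],[58,3],[58,4],[59,3]]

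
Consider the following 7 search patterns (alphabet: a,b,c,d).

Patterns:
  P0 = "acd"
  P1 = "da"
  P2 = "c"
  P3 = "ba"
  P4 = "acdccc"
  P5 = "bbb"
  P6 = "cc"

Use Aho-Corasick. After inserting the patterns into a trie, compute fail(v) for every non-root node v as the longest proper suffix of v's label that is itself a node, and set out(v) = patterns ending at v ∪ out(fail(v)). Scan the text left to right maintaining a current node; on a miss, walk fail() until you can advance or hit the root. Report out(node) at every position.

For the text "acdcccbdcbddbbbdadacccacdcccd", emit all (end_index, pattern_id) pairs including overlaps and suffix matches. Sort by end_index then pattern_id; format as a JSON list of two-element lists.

Build:
Trie (insert patterns):
  n0 'ε': a→1 b→7 c→6 d→4
  n1 'a': c→2
  n2 'ac': d→3
  n3 'acd': c→9  [P0 ends]
  n4 'd': a→5
  n5 'da': ·  [P1 ends]
  n6 'c': c→14  [P2 ends]
  n7 'b': a→8 b→12
  n8 'ba': ·  [P3 ends]
  n9 'acdc': c→10
  n10 'acdcc': c→11
  n11 'acdccc': ·  [P4 ends]
  n12 'bb': b→13
  n13 'bbb': ·  [P5 ends]
  n14 'cc': ·  [P6 ends]

Failure links (BFS by depth):
  fail(1) 'a': from fail(0)=0 chase 'a': 0 ⇒ 0;  out=∅∪out(0)=∅
  fail(4) 'd': from fail(0)=0 chase 'd': 0 ⇒ 0;  out=∅∪out(0)=∅
  fail(6) 'c': from fail(0)=0 chase 'c': 0 ⇒ 0;  out={2}∪out(0)={2}
  fail(7) 'b': from fail(0)=0 chase 'b': 0 ⇒ 0;  out=∅∪out(0)=∅
  fail(2) 'ac': from fail(1)=0 chase 'c': 0 ⇒ 6;  out=∅∪out(6)={2}
  fail(5) 'da': from fail(4)=0 chase 'a': 0 ⇒ 1;  out={1}∪out(1)={1}
  fail(8) 'ba': from fail(7)=0 chase 'a': 0 ⇒ 1;  out={3}∪out(1)={3}
  fail(12) 'bb': from fail(7)=0 chase 'b': 0 ⇒ 7;  out=∅∪out(7)=∅
  fail(14) 'cc': from fail(6)=0 chase 'c': 0 ⇒ 6;  out={6}∪out(6)={2,6}
  fail(3) 'acd': from fail(2)=6 chase 'd': 6→0 ⇒ 4;  out={0}∪out(4)={0}
  fail(13) 'bbb': from fail(12)=7 chase 'b': 7 ⇒ 12;  out={5}∪out(12)={5}
  fail(9) 'acdc': from fail(3)=4 chase 'c': 4→0 ⇒ 6;  out=∅∪out(6)={2}
  fail(10) 'acdcc': from fail(9)=6 chase 'c': 6 ⇒ 14;  out=∅∪out(14)={2,6}
  fail(11) 'acdccc': from fail(10)=14 chase 'c': 14→6 ⇒ 14;  out={4}∪out(14)={2,4,6}

Text stream:
pos 0 'a': at 1
pos 1 'c': at 2  ** P2@[1:1]
pos 2 'd': at 3  ** P0@[0:2]
pos 3 'c': at 9  ** P2@[3:3]
pos 4 'c': at 10  ** P2@[4:4],P6@[3:4]
pos 5 'c': at 11  ** P2@[5:5],P4@[0:5],P6@[4:5]
pos 6 'b': at 7 ·f
pos 7 'd': at 4 ·f
pos 8 'c': at 6 ·f  ** P2@[8:8]
pos 9 'b': at 7 ·f
pos 10 'd': at 4 ·f
pos 11 'd': at 4 ·f
pos 12 'b': at 7 ·f
pos 13 'b': at 12
pos 14 'b': at 13  ** P5@[12:14]
pos 15 'd': at 4 ·f
pos 16 'a': at 5  ** P1@[15:16]
pos 17 'd': at 4 ·f
pos 18 'a': at 5  ** P1@[17:18]
pos 19 'c': at 2 ·f  ** P2@[19:19]
pos 20 'c': at 14 ·f  ** P2@[20:20],P6@[19:20]
pos 21 'c': at 14 ·f  ** P2@[21:21],P6@[20:21]
pos 22 'a': at 1 ·f
pos 23 'c': at 2  ** P2@[23:23]
pos 24 'd': at 3  ** P0@[22:24]
pos 25 'c': at 9  ** P2@[25:25]
pos 26 'c': at 10  ** P2@[26:26],P6@[25:26]
pos 27 'c': at 11  ** P2@[27:27],P4@[22:27],P6@[26:27]
pos 28 'd': at 4 ·f

Matches: [[1,2],[2,0],[3,2],[4,2],[4,6],[5,2],[5,4],[5,6],[8,2],[14,5],[16,1],[18,1],[19,2],[20,2],[20,6],[21,2],[21,6],[23,2],[24,0],[25,2],[26,2],[26,6],[27,2],[27,4],[27,6]]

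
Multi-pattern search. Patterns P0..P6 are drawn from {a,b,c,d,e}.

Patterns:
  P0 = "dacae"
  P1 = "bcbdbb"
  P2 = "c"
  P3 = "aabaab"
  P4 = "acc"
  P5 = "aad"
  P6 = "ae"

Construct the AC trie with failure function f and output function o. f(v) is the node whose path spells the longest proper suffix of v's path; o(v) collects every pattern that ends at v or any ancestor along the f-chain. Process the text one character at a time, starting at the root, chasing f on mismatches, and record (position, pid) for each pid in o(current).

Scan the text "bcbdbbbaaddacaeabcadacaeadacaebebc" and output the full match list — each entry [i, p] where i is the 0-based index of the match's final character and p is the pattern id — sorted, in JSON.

Construct AC machine:
Trie nodes:
  n0 'ε': a→13 b→6 c→12 d→1
  n1 'd': a→2
  n2 'da': c→3
  n3 'dac': a→4
  n4 'daca': e→5
  n5 'dacae': ·  ←P0
  n6 'b': c→7
  n7 'bc': b→8
  n8 'bcb': d→9
  n9 'bcbd': b→10
  n10 'bcbdb': b→11
  n11 'bcbdbb': ·  ←P1
  n12 'c': ·  ←P2
  n13 'a': a→14 c→19 e→22
  n14 'aa': b→15 d→21
  n15 'aab': a→16
  n16 'aaba': a→17
  n17 'aabaa': b→18
  n18 'aabaab': ·  ←P3
  n19 'ac': c→20
  n20 'acc': ·  ←P4
  n21 'aad': ·  ←P5
  n22 'ae': ·  ←P6

Failure links (BFS by depth):
  n1('d'): parent n0 fail=0; on 'd' 0 → fail=0;  out ∅∪∅=∅
  n6('b'): parent n0 fail=0; on 'b' 0 → fail=0;  out ∅∪∅=∅
  n12('c'): parent n0 fail=0; on 'c' 0 → fail=0;  out {2}∪∅={2}
  n13('a'): parent n0 fail=0; on 'a' 0 → fail=0;  out ∅∪∅=∅
  n2('da'): parent n1 fail=0; on 'a' 0 → fail=13;  out ∅∪∅=∅
  n7('bc'): parent n6 fail=0; on 'c' 0 → fail=12;  out ∅∪{2}={2}
  n14('aa'): parent n13 fail=0; on 'a' 0 → fail=13;  out ∅∪∅=∅
  n19('ac'): parent n13 fail=0; on 'c' 0 → fail=12;  out ∅∪{2}={2}
  n22('ae'): parent n13 fail=0; on 'e' 0 → fail=0;  out {6}∪∅={6}
  n3('dac'): parent n2 fail=13; on 'c' 13 → fail=19;  out ∅∪{2}={2}
  n8('bcb'): parent n7 fail=12; on 'b' 12→0 → fail=6;  out ∅∪∅=∅
  n15('aab'): parent n14 fail=13; on 'b' 13→0 → fail=6;  out ∅∪∅=∅
  n20('acc'): parent n19 fail=12; on 'c' 12→0 → fail=12;  out {4}∪{2}={2,4}
  n21('aad'): parent n14 fail=13; on 'd' 13→0 → fail=1;  out {5}∪∅={5}
  n4('daca'): parent n3 fail=19; on 'a' 19→12→0 → fail=13;  out ∅∪∅=∅
  n9('bcbd'): parent n8 fail=6; on 'd' 6→0 → fail=1;  out ∅∪∅=∅
  n16('aaba'): parent n15 fail=6; on 'a' 6→0 → fail=13;  out ∅∪∅=∅
  n5('dacae'): parent n4 fail=13; on 'e' 13 → fail=22;  out {0}∪{6}={0,6}
  n10('bcbdb'): parent n9 fail=1; on 'b' 1→0 → fail=6;  out ∅∪∅=∅
  n17('aabaa'): parent n16 fail=13; on 'a' 13 → fail=14;  out ∅∪∅=∅
  n11('bcbdbb'): parent n10 fail=6; on 'b' 6→0 → fail=6;  out {1}∪∅={1}
  n18('aabaab'): parent n17 fail=14; on 'b' 14 → fail=15;  out {3}∪∅={3}

Text stream:
i=0 'b': node 0→6
i=1 'c': node 6→7  ** P2@[1:1]
i=2 'b': node 7→8
i=3 'd': node 8→9
i=4 'b': node 9→10
i=5 'b': node 10→11  ** P1@[0:5]
i=6 'b': node 11→6 ·f
i=7 'a': node 6→13 ·f
i=8 'a': node 13→14
i=9 'd': node 14→21  ** P5@[7:9]
i=10 'd': node 21→1 ·f
i=11 'a': node 1→2
i=12 'c': node 2→3  ** P2@[12:12]
i=13 'a': node 3→4
i=14 'e': node 4→5  ** P0@[10:14],P6@[13:14]
i=15 'a': node 5→13 ·f
i=16 'b': node 13→6 ·f
i=17 'c': node 6→7  ** P2@[17:17]
i=18 'a': node 7→13 ·f
i=19 'd': node 13→1 ·f
i=20 'a': node 1→2
i=21 'c': node 2→3  ** P2@[21:21]
i=22 'a': node 3→4
i=23 'e': node 4→5  ** P0@[19:23],P6@[22:23]
i=24 'a': node 5→13 ·f
i=25 'd': node 13→1 ·f
i=26 'a': node 1→2
i=27 'c': node 2→3  ** P2@[27:27]
i=28 'a': node 3→4
i=29 'e': node 4→5  ** P0@[25:29],P6@[28:29]
i=30 'b': node 5→6 ·f
i=31 'e': node 6→0 ·f
i=32 'b': node 0→6
i=33 'c': node 6→7  ** P2@[33:33]

Result: [[1,2],[5,1],[9,5],[12,2],[14,0],[14,6],[17,2],[21,2],[23,0],[23,6],[27,2],[29,0],[29,6],[33,2]]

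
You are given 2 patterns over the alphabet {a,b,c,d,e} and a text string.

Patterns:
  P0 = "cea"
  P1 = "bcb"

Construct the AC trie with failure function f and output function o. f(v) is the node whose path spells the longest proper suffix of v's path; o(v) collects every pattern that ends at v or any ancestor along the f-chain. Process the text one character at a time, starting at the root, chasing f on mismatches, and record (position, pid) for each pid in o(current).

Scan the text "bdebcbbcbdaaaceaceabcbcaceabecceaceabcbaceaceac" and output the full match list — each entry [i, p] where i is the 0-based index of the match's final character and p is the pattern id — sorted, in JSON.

Construct AC machine:
Trie (insert patterns):
  n0 'ε': b→4 c→1
  n1 'c': e→2
  n2 'ce': a→3
  n3 'cea': ·  ←P0
  n4 'b': c→5
  n5 'bc': b→6
  n6 'bcb': ·  ←P1

Failure links (BFS by depth):
  fail(1) 'c': from fail(0)=0 chase 'c': 0 ⇒ 0;  out=∅∪out(0)=∅
  fail(4) 'b': from fail(0)=0 chase 'b': 0 ⇒ 0;  out=∅∪out(0)=∅
  fail(2) 'ce': from fail(1)=0 chase 'e': 0 ⇒ 0;  out=∅∪out(0)=∅
  fail(5) 'bc': from fail(4)=0 chase 'c': 0 ⇒ 1;  out=∅∪out(1)=∅
  fail(3) 'cea': from fail(2)=0 chase 'a': 0 ⇒ 0;  out={0}∪out(0)={0}
  fail(6) 'bcb': from fail(5)=1 chase 'b': 1→0 ⇒ 4;  out={1}∪out(4)={1}

Text stream:
i=0 'b': node 0→4
i=1 'd': node 4→0 (via fail)
i=2 'e': node 0→0
i=3 'b': node 0→4
i=4 'c': node 4→5
i=5 'b': node 5→6  emit P1@[3:5]
i=6 'b': node 6→4 (via fail)
i=7 'c': node 4→5
i=8 'b': node 5→6  emit P1@[6:8]
i=9 'd': node 6→0 (via fail)
i=10 'a': node 0→0
i=11 'a': node 0→0
i=12 'a': node 0→0
i=13 'c': node 0→1
i=14 'e': node 1→2
i=15 'a': node 2→3  emit P0@[13:15]
i=16 'c': node 3→1 (via fail)
i=17 'e': node 1→2
i=18 'a': node 2→3  emit P0@[16:18]
i=19 'b': node 3→4 (via fail)
i=20 'c': node 4→5
i=21 'b': node 5→6  emit P1@[19:21]
i=22 'c': node 6→5 (via fail)
i=23 'a': node 5→0 (via fail)
i=24 'c': node 0→1
i=25 'e': node 1→2
i=26 'a': node 2→3  emit P0@[24:26]
i=27 'b': node 3→4 (via fail)
i=28 'e': node 4→0 (via fail)
i=29 'c': node 0→1
i=30 'c': node 1→1 (via fail)
i=31 'e': node 1→2
i=32 'a': node 2→3  emit P0@[30:32]
i=33 'c': node 3→1 (via fail)
i=34 'e': node 1→2
i=35 'a': node 2→3  emit P0@[33:35]
i=36 'b': node 3→4 (via fail)
i=37 'c': node 4→5
i=38 'b': node 5→6  emit P1@[36:38]
i=39 'a': node 6→0 (via fail)
i=40 'c': node 0→1
i=41 'e': node 1→2
i=42 'a': node 2→3  emit P0@[40:42]
i=43 'c': node 3→1 (via fail)
i=44 'e': node 1→2
i=45 'a': node 2→3  emit P0@[43:45]
i=46 'c': node 3→1 (via fail)

Result: [[5,1],[8,1],[15,0],[18,0],[21,1],[26,0],[32,0],[35,0],[38,1],[42,0],[45,0]]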